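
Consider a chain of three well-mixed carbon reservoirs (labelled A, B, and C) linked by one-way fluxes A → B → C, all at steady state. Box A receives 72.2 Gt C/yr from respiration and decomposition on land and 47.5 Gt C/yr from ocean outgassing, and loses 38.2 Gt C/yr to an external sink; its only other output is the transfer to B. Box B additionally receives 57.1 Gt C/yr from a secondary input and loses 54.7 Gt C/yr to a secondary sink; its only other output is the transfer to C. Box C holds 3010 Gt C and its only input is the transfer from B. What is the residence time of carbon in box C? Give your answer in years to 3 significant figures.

Box A: F(A→B) = (72.2 + 47.5) − 38.2 = 81.500 Gt C/yr.
Box B: F(B→C) = (81.500 + 57.1) − 54.7 = 83.900 Gt C/yr.
Box C throughput = its input = 83.900 Gt C/yr; τ = 3010 / 83.900 = 35.88 yr.

35.9 yr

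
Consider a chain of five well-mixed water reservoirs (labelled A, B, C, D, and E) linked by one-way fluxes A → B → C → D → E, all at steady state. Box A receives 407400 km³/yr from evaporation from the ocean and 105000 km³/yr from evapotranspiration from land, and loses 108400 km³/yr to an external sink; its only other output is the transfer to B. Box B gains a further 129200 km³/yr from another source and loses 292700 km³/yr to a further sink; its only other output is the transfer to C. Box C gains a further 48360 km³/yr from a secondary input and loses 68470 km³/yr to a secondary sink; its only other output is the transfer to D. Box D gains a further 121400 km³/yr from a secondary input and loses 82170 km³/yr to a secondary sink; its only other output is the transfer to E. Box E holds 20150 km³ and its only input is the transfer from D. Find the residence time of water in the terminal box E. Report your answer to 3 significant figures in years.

Box A: F(A→B) = (407400 + 105000) − 108400 = 404000 km³/yr.
Box B: F(B→C) = (404000 + 129200) − 292700 = 240500 km³/yr.
Box C: F(C→D) = (240500 + 48360) − 68470 = 220390 km³/yr.
Box D: F(D→E) = (220390 + 121400) − 82170 = 259620 km³/yr.
Box E throughput = its input = 259620 km³/yr; τ = 20150 / 259620 = 0.07761 yr.

0.0776 yr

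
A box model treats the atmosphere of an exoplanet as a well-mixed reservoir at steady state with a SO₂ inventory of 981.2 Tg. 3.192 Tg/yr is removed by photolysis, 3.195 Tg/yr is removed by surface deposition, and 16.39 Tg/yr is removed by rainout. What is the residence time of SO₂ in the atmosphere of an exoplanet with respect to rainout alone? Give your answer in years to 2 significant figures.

60 yr

Residence time with respect to a single sink: τ = M / F_sink.
τ = 981.2 / 16.39 = 59.87 yr.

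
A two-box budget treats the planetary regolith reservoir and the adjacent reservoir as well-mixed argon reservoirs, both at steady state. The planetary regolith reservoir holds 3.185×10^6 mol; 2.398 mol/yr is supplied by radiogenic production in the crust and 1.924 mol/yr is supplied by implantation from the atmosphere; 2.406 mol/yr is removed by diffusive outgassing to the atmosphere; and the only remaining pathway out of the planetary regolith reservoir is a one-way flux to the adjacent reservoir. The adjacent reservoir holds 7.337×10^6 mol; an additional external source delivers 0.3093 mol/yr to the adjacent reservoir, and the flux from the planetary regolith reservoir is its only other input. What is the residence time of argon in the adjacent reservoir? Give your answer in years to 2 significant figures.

Balance the planetary regolith reservoir: ΣF_in = 2.398 + 1.924 = 4.3220 mol/yr.
Flux to the adjacent reservoir = ΣF_in − (2.406) = 1.9160 mol/yr.
Total input to the adjacent reservoir = 1.9160 + 0.3093 = 2.2253 mol/yr; at steady state this equals its total output.
τ = M / F = 7.337×10^6 / 2.2253 = 3.297×10^6 yr.

3.3×10^6 yr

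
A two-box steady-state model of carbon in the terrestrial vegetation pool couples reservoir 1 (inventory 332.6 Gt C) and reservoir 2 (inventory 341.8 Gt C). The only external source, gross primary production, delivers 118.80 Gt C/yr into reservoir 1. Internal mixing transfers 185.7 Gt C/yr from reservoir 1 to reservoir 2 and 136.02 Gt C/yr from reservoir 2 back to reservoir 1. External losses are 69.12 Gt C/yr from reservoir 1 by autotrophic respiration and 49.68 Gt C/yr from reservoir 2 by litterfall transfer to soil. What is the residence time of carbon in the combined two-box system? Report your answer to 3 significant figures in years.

For the system as a whole, the A↔B exchange is internal and contributes nothing to the throughput; only the external sinks remove mass.
M_total = 332.6 + 341.8 = 674.40 Gt C.
ΣF_external_out = 69.12 + 49.68 = 118.80 Gt C/yr.
τ = M_total / ΣF_ext = 674.40 / 118.80 = 5.677 yr.

5.68 yr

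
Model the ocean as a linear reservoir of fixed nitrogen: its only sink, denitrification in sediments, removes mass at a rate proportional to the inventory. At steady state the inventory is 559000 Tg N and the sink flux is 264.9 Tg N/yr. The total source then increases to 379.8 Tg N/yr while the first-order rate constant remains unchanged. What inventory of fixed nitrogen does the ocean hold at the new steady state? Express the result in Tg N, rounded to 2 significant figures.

800000 Tg N

Rate constant k = F/M = 264.9 / 559000 = 0.0004739 yr⁻¹.
At the new steady state, source = k·M_new ⇒ M_new = 379.8 / 0.0004739 = 801500 Tg N.
(Equivalently M_new = M × F_new/F_old = 559000 × 379.8/264.9.)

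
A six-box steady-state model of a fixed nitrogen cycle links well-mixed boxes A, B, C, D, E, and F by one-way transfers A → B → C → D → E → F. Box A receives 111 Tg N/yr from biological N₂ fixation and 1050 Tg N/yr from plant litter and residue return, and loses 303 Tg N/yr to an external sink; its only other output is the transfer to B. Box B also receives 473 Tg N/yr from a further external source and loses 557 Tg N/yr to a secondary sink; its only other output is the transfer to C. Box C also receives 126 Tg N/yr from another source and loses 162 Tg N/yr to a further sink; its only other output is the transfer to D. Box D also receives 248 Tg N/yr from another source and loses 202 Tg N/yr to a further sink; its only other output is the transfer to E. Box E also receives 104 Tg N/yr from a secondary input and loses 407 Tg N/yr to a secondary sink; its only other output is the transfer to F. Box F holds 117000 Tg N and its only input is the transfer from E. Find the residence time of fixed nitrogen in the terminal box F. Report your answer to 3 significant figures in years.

Box A: F(A→B) = (111 + 1050) − 303 = 858.00 Tg N/yr.
Box B: F(B→C) = (858.00 + 473) − 557 = 774.00 Tg N/yr.
Box C: F(C→D) = (774.00 + 126) − 162 = 738.00 Tg N/yr.
Box D: F(D→E) = (738.00 + 248) − 202 = 784.00 Tg N/yr.
Box E: F(E→F) = (784.00 + 104) − 407 = 481.00 Tg N/yr.
Box F throughput = its input = 481.00 Tg N/yr; τ = 117000 / 481.00 = 243.2 yr.

243 yr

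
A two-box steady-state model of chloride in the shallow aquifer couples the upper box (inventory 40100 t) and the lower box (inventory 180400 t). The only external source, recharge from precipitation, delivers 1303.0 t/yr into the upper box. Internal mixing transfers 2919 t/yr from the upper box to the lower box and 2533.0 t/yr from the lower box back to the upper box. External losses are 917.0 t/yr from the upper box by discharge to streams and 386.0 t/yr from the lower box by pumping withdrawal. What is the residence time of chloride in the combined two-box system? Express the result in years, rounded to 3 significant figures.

169 yr

Residence time in the combined system uses the total inventory and the total *external* removal — internal exchanges between the two boxes cancel.
M_total = 40100 + 180400 = 220500 t.
ΣF_external_out = 917.0 + 386.0 = 1303.0 t/yr.
τ = M_total / ΣF_ext = 220500 / 1303.0 = 169.2 yr.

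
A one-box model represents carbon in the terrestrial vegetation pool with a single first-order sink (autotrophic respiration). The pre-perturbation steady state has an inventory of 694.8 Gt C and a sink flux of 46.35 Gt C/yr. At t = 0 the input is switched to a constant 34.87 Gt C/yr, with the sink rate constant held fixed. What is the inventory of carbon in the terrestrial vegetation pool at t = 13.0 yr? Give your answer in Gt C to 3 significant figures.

595 Gt C

τ = M₀/F₀ = 694.8/46.35 = 14.99 yr; rate constant k = 1/τ.
New steady state M_∞ = F₁/k = F₁·τ = 34.87 × 14.99 = 522.71 Gt C.
M(t) = M_∞ + (M₀ − M_∞)·e^(−t/τ); t/τ = 13.0/14.99 = 0.8672, so e^(−t/τ) = 0.4201.
M(t) = 522.71 + 172.1 × 0.4201 = 595.01 Gt C.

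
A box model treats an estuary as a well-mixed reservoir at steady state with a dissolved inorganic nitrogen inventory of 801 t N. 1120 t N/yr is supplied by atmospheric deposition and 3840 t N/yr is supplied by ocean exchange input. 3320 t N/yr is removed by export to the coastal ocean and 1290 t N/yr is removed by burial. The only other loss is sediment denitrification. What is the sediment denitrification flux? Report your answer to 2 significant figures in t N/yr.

350 t N/yr

At steady state ΣF_in = ΣF_out.
ΣF_in = 1120 + 3840 = 4960.0 t N/yr.
Sediment denitrification flux = ΣF_in − (3320 + 1290) = 4960.0 − 4610 = 350.0 t N/yr.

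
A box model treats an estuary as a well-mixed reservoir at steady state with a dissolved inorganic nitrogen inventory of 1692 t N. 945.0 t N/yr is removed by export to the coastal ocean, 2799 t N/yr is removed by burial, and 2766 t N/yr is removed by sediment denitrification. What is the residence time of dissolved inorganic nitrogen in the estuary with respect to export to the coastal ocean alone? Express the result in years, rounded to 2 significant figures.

Residence time with respect to a single sink: τ = M / F_sink.
τ = 1692 / 945.0 = 1.790 yr.

1.8 yr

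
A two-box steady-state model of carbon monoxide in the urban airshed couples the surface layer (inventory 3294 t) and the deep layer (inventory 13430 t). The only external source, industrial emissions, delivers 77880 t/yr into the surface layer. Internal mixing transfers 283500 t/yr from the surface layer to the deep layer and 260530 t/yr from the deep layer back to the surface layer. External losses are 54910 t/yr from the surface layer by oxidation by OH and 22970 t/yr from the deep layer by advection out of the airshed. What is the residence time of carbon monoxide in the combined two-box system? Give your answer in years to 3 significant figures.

0.215 yr

For the system as a whole, the A↔B exchange is internal and contributes nothing to the throughput; only the external sinks remove mass.
M_total = 3294 + 13430 = 16724 t.
ΣF_external_out = 54910 + 22970 = 77880 t/yr.
τ = M_total / ΣF_ext = 16724 / 77880 = 0.2147 yr.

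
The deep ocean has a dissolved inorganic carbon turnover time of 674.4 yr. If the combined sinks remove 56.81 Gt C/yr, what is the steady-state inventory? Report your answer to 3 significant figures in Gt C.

38300 Gt C

τ = M/F ⇒ M = τ × F = 674.4 × 56.81 = 38310 Gt C.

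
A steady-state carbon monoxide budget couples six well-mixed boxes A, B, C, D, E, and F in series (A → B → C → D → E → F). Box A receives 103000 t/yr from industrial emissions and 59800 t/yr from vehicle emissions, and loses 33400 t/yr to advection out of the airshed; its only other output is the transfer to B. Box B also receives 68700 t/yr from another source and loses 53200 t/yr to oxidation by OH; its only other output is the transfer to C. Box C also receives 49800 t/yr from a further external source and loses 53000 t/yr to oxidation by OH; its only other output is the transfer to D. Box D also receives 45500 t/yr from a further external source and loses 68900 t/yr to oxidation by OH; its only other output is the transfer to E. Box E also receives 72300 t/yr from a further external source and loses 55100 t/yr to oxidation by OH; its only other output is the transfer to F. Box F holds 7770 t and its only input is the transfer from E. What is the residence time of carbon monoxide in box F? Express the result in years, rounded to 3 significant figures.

0.0573 yr

Box A: F(A→B) = (103000 + 59800) − 33400 = 129400 t/yr.
Box B: F(B→C) = (129400 + 68700) − 53200 = 144900 t/yr.
Box C: F(C→D) = (144900 + 49800) − 53000 = 141700 t/yr.
Box D: F(D→E) = (141700 + 45500) − 68900 = 118300 t/yr.
Box E: F(E→F) = (118300 + 72300) − 55100 = 135500 t/yr.
Box F throughput = its input = 135500 t/yr; τ = 7770 / 135500 = 0.05734 yr.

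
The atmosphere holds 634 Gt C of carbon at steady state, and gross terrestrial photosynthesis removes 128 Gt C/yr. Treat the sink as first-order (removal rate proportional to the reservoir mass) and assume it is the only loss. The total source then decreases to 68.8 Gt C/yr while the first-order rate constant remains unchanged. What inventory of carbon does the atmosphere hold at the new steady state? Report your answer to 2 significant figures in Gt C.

Rate constant k = F/M = 128 / 634 = 0.2019 yr⁻¹.
At the new steady state, source = k·M_new ⇒ M_new = 68.8 / 0.2019 = 340.8 Gt C.
(Equivalently M_new = M × F_new/F_old = 634 × 68.8/128.)

340 Gt C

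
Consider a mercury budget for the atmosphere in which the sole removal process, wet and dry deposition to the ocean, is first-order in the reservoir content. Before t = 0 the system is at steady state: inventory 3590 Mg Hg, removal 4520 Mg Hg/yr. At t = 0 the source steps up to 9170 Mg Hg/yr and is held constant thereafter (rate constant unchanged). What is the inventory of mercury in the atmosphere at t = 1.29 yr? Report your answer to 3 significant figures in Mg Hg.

The sink rate constant is k = F₀/M₀ = 4520/3590 = 1.259 yr⁻¹.
Solving dM/dt = F₁ − kM with M(0) = M₀ gives M(t) = F₁/k + (M₀ − F₁/k)·e^(−kt).
F₁/k = 9170/1.259 = 7283.3 Mg Hg; kt = 1.259 × 1.29 = 1.624, e^(−kt) = 0.1971.
M(1.29) = 7283.3 + (3590 − 7283.3) × 0.1971 = 7283.3 − 727.8 = 6555.4 Mg Hg.

6560 Mg Hg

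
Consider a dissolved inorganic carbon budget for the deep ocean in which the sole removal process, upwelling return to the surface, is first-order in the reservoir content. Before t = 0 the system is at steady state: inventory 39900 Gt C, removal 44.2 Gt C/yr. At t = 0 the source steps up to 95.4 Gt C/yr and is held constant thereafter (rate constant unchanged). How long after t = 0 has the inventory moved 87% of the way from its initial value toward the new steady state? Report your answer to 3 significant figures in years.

τ = M₀/F₀ = 39900/44.2 = 902.7 yr.
The remaining gap fraction is e^(−t/τ); 87% covered ⇒ e^(−t/τ) = 0.130.
t = −τ ln(0.130) = 902.7 × 2.040 = 1842 yr.

1840 yr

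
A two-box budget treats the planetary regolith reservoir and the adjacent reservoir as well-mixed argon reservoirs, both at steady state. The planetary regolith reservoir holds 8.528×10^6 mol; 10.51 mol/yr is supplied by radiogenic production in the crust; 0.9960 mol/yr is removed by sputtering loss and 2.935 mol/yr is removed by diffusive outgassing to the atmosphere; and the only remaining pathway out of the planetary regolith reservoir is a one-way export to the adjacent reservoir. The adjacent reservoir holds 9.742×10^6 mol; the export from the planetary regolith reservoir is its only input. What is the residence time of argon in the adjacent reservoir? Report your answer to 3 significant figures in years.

Balance the planetary regolith reservoir: ΣF_in = 10.510 mol/yr.
Export to the adjacent reservoir = ΣF_in − (0.9960 + 2.935) = 6.5790 mol/yr.
At steady state the output of the adjacent reservoir equals its input, 6.5790 mol/yr.
τ = M / F = 9.742×10^6 / 6.5790 = 1.481×10^6 yr.

1.48×10^6 yr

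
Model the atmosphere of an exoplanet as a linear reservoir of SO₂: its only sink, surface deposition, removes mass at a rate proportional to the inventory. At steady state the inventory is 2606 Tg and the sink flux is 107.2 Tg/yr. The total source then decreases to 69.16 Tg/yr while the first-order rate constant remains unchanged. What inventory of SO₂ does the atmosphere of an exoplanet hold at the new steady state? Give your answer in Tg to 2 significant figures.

1700 Tg

Rate constant k = F/M = 107.2 / 2606 = 0.04114 yr⁻¹.
At the new steady state, source = k·M_new ⇒ M_new = 69.16 / 0.04114 = 1681 Tg.
(Equivalently M_new = M × F_new/F_old = 2606 × 69.16/107.2.)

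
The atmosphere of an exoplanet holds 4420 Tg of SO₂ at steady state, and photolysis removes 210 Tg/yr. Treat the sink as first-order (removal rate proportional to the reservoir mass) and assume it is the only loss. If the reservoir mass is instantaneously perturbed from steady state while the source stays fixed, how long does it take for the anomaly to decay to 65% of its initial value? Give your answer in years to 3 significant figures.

9.07 yr

For a linear reservoir the anomaly decays as exp(−t/τ) with τ = M/F = 4420/210 = 21.05 yr.
exp(−t/τ) = 0.65 ⇒ t = −τ ln(0.65) = 21.05 × 0.4308 = 9.067 yr.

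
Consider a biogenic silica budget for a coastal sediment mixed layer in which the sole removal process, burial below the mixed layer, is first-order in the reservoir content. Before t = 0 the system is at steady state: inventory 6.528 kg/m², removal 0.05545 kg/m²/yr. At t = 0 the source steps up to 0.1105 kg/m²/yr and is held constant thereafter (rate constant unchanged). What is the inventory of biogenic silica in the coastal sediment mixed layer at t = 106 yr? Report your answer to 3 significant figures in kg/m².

Residence time τ = M₀/F₀ = 117.7 yr. The eventual steady state is M_∞ = M₀·(F₁/F₀) = 6.528 × 0.1105/0.05545 = 13.009 kg/m².
The anomaly ΔM(t) = M(t) − M_∞ decays as ΔM₀·e^(−t/τ) with ΔM₀ = 6.528 − 13.009 = −6.481 kg/m².
At t = 106 yr, e^(−t/τ) = e^(−0.9004) = 0.4064, so ΔM = −2.634 kg/m² and M = 13.009 − 2.634 = 10.375 kg/m².

10.4 kg/m²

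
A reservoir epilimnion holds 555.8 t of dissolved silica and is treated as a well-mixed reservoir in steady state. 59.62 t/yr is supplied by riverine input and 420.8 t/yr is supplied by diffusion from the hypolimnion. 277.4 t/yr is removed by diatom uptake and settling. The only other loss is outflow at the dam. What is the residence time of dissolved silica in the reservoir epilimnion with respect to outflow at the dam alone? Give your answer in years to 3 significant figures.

2.74 yr

At steady state ΣF_in = ΣF_out.
ΣF_in = 59.62 + 420.8 = 480.42 t/yr.
Outflow at the dam flux = ΣF_in − (277.4) = 480.42 − 277.4 = 203.0 t/yr.
τ = M / F = 555.8 / 203.0 = 2.738 yr.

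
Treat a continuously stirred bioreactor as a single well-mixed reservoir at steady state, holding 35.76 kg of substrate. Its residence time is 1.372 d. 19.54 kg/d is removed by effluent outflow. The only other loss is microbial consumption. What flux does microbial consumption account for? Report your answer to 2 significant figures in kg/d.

Total removal F = M/τ = 35.76 / 1.372 = 26.06 kg/d.
Microbial consumption = F − (19.54) = 26.06 − 19.54 = 6.524 kg/d.

6.5 kg/d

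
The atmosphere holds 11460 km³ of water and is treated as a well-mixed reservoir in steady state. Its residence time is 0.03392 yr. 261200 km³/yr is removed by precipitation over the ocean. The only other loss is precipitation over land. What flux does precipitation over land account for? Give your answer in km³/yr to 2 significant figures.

Total removal F = M/τ = 11460 / 0.03392 = 337900 km³/yr.
Precipitation over land = F − (261200) = 337900 − 261200 = 76650 km³/yr.

77000 km³/yr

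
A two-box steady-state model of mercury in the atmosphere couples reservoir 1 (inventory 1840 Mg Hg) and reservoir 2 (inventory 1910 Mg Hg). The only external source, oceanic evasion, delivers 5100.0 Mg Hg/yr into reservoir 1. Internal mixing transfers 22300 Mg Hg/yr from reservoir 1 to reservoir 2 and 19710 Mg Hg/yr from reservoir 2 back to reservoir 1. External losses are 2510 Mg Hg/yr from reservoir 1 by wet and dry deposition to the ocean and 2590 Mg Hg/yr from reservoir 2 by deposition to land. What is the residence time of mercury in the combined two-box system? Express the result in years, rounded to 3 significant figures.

Treat the two boxes together as one reservoir: the mixing fluxes between them are internal recycling, so τ = ΣM / Σ(external losses).
M_total = 1840 + 1910 = 3750.0 Mg Hg.
ΣF_external_out = 2510 + 2590 = 5100.0 Mg Hg/yr.
τ = M_total / ΣF_ext = 3750.0 / 5100.0 = 0.7353 yr.

0.735 yr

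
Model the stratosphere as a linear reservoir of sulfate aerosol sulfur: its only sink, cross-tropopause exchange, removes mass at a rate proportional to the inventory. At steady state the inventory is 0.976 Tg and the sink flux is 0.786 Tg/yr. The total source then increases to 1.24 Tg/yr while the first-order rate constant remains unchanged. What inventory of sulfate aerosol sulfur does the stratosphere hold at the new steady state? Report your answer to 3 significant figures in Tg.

1.54 Tg

Rate constant k = F/M = 0.786 / 0.976 = 0.8053 yr⁻¹.
At the new steady state, source = k·M_new ⇒ M_new = 1.24 / 0.8053 = 1.540 Tg.
(Equivalently M_new = M × F_new/F_old = 0.976 × 1.24/0.786.)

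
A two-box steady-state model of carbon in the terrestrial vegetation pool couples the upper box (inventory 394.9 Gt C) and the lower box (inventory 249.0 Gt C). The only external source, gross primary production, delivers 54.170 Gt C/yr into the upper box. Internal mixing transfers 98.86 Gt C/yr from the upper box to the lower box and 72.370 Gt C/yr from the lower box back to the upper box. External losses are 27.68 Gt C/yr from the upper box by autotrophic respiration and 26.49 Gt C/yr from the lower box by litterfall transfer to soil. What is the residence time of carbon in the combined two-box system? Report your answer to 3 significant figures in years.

11.9 yr

Treat the two boxes together as one reservoir: the mixing fluxes between them are internal recycling, so τ = ΣM / Σ(external losses).
M_total = 394.9 + 249.0 = 643.90 Gt C.
ΣF_external_out = 27.68 + 26.49 = 54.170 Gt C/yr.
τ = M_total / ΣF_ext = 643.90 / 54.170 = 11.89 yr.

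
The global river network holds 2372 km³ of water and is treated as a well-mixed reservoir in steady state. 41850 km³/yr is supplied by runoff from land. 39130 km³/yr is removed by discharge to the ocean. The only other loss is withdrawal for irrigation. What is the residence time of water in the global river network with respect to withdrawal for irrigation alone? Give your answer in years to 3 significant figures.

0.872 yr

At steady state ΣF_in = ΣF_out.
ΣF_in = 41850 km³/yr.
Withdrawal for irrigation flux = ΣF_in − (39130) = 41850 − 39130 = 2720 km³/yr.
τ = M / F = 2372 / 2720 = 0.8721 yr.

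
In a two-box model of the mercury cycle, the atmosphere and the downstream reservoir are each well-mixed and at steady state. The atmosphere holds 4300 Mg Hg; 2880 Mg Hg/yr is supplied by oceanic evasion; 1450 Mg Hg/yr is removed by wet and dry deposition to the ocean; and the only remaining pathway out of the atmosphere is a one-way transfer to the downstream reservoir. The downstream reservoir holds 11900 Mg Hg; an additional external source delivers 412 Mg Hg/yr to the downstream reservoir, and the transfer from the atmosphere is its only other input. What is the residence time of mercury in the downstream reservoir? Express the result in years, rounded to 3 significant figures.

6.46 yr

Balance the atmosphere: ΣF_in = 2880.0 Mg Hg/yr.
Transfer to the downstream reservoir = ΣF_in − (1450) = 1430.0 Mg Hg/yr.
Total input to the downstream reservoir = 1430.0 + 412 = 1842.0 Mg Hg/yr; at steady state this equals its total output.
τ = M / F = 11900 / 1842.0 = 6.460 yr.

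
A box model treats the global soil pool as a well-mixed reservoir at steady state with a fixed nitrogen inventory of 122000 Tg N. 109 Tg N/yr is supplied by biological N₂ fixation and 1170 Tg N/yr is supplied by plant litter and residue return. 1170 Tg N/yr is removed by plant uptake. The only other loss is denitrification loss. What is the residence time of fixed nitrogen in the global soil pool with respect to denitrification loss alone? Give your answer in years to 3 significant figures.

At steady state ΣF_in = ΣF_out.
ΣF_in = 109 + 1170 = 1279.0 Tg N/yr.
Denitrification loss flux = ΣF_in − (1170) = 1279.0 − 1170 = 109.0 Tg N/yr.
τ = M / F = 122000 / 109.0 = 1119 yr.

1120 yr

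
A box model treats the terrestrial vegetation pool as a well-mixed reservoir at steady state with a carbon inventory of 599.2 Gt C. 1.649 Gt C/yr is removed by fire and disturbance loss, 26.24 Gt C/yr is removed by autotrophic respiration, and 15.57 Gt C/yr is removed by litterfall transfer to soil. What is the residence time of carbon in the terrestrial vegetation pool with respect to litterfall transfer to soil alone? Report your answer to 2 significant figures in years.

Residence time with respect to a single sink: τ = M / F_sink.
τ = 599.2 / 15.57 = 38.48 yr.

38 yr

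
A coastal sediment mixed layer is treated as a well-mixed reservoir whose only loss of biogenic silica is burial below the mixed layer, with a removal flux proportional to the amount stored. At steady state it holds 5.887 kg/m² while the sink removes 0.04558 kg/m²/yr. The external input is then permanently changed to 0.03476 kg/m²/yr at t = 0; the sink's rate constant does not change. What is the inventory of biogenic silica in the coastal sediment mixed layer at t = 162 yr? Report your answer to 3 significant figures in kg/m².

The sink rate constant is k = F₀/M₀ = 0.04558/5.887 = 0.007742 yr⁻¹.
Solving dM/dt = F₁ − kM with M(0) = M₀ gives M(t) = F₁/k + (M₀ − F₁/k)·e^(−kt).
F₁/k = 0.03476/0.007742 = 4.4895 kg/m²; kt = 0.007742 × 162 = 1.254, e^(−kt) = 0.2853.
M(162) = 4.4895 + (5.887 − 4.4895) × 0.2853 = 4.4895 + 0.3987 = 4.8882 kg/m².

4.89 kg/m²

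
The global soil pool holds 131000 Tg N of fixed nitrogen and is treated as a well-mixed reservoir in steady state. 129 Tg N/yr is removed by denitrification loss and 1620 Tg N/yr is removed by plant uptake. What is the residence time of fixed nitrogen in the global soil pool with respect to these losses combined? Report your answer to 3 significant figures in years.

74.9 yr

Total removal = 129.0 + 1620 = 1749.0 Tg N/yr.
τ = M / ΣF_out = 131000 / 1749.0 = 74.90 yr.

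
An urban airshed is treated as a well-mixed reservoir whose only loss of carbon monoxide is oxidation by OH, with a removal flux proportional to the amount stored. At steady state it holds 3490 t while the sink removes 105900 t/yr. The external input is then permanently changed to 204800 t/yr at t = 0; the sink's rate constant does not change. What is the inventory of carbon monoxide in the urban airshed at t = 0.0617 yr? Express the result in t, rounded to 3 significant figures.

6250 t

Residence time τ = M₀/F₀ = 0.03296 yr. The eventual steady state is M_∞ = M₀·(F₁/F₀) = 3490 × 204800/105900 = 6749.3 t.
The anomaly ΔM(t) = M(t) − M_∞ decays as ΔM₀·e^(−t/τ) with ΔM₀ = 3490 − 6749.3 = −3259 t.
At t = 0.0617 yr, e^(−t/τ) = e^(−1.872) = 0.1538, so ΔM = −501.2 t and M = 6749.3 − 501.2 = 6248.1 t.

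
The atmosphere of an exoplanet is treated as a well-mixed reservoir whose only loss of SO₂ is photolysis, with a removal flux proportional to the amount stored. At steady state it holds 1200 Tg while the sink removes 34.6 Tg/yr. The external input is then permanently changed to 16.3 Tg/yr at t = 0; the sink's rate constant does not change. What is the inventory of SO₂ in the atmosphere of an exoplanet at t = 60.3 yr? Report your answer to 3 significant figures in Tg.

677 Tg

τ = M₀/F₀ = 1200/34.6 = 34.68 yr; rate constant k = 1/τ.
New steady state M_∞ = F₁/k = F₁·τ = 16.3 × 34.68 = 565.32 Tg.
M(t) = M_∞ + (M₀ − M_∞)·e^(−t/τ); t/τ = 60.3/34.68 = 1.739, so e^(−t/τ) = 0.1758.
M(t) = 565.32 + 634.7 × 0.1758 = 676.87 Tg.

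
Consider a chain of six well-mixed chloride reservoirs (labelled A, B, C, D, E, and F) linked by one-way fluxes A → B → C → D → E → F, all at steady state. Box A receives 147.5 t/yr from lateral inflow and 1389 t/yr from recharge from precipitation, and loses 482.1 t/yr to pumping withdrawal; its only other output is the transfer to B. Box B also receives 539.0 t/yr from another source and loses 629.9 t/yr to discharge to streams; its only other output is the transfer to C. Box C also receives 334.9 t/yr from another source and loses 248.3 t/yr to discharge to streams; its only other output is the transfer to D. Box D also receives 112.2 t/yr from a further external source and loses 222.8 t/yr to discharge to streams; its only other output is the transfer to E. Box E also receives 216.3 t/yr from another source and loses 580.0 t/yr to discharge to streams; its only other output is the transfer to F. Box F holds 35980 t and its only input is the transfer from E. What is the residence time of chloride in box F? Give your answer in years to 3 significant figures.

62.5 yr

Box A: F(A→B) = (147.5 + 1389) − 482.1 = 1054.4 t/yr.
Box B: F(B→C) = (1054.4 + 539.0) − 629.9 = 963.50 t/yr.
Box C: F(C→D) = (963.50 + 334.9) − 248.3 = 1050.1 t/yr.
Box D: F(D→E) = (1050.1 + 112.2) − 222.8 = 939.50 t/yr.
Box E: F(E→F) = (939.50 + 216.3) − 580.0 = 575.80 t/yr.
Box F throughput = its input = 575.80 t/yr; τ = 35980 / 575.80 = 62.49 yr.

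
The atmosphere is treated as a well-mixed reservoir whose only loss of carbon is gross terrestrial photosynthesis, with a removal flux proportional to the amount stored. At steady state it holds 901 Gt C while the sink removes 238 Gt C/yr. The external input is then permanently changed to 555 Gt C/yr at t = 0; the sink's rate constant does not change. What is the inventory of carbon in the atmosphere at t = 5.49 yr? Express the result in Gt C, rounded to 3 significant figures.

The sink rate constant is k = F₀/M₀ = 238/901 = 0.2642 yr⁻¹.
Solving dM/dt = F₁ − kM with M(0) = M₀ gives M(t) = F₁/k + (M₀ − F₁/k)·e^(−kt).
F₁/k = 555/0.2642 = 2101.1 Gt C; kt = 0.2642 × 5.49 = 1.450, e^(−kt) = 0.2345.
M(5.49) = 2101.1 + (901 − 2101.1) × 0.2345 = 2101.1 − 281.4 = 1819.6 Gt C.

1820 Gt C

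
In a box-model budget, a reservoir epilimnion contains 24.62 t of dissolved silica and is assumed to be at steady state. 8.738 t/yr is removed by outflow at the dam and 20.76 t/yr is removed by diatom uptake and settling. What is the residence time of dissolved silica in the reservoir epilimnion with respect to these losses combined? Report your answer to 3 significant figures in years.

Total removal = 8.738 + 20.76 = 29.498 t/yr.
τ = M / ΣF_out = 24.62 / 29.498 = 0.8346 yr.

0.835 yr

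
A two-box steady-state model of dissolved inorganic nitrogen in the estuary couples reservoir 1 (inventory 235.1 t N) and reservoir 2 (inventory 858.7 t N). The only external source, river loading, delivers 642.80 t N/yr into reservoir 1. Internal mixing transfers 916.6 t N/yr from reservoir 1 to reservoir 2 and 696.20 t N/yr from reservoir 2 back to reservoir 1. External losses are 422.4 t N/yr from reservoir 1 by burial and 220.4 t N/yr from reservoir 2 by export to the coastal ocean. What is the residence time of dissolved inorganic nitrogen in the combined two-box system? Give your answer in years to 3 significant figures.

For the system as a whole, the A↔B exchange is internal and contributes nothing to the throughput; only the external sinks remove mass.
M_total = 235.1 + 858.7 = 1093.8 t N.
ΣF_external_out = 422.4 + 220.4 = 642.80 t N/yr.
τ = M_total / ΣF_ext = 1093.8 / 642.80 = 1.702 yr.

1.70 yr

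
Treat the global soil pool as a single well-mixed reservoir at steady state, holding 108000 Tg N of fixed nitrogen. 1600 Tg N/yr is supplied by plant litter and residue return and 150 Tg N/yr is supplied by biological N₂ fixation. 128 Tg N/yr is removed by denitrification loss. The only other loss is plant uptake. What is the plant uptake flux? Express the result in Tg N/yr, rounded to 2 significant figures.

At steady state ΣF_in = ΣF_out.
ΣF_in = 1600 + 150 = 1750.0 Tg N/yr.
Plant uptake flux = ΣF_in − (128) = 1750.0 − 128.0 = 1622 Tg N/yr.

1600 Tg N/yr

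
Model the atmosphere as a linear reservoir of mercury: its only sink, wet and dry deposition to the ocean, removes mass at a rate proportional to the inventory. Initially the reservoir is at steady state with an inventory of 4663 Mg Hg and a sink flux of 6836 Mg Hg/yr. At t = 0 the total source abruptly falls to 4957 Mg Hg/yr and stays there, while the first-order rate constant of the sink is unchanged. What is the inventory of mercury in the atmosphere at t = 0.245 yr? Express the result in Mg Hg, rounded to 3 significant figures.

4280 Mg Hg

τ = M₀/F₀ = 4663/6836 = 0.6821 yr; rate constant k = 1/τ.
New steady state M_∞ = F₁/k = F₁·τ = 4957 × 0.6821 = 3381.3 Mg Hg.
M(t) = M_∞ + (M₀ − M_∞)·e^(−t/τ); t/τ = 0.245/0.6821 = 0.3592, so e^(−t/τ) = 0.6983.
M(t) = 3381.3 + 1282 × 0.6983 = 4276.2 Mg Hg.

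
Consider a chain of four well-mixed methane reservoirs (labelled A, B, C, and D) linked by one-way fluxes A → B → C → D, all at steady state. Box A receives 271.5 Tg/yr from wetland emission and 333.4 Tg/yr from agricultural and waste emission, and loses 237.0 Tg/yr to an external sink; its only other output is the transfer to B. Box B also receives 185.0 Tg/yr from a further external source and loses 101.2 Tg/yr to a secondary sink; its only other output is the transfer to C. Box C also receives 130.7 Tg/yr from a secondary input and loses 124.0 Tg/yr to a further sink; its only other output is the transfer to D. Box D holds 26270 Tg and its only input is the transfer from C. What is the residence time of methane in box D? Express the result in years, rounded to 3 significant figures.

Box A: F(A→B) = (271.5 + 333.4) − 237.0 = 367.90 Tg/yr.
Box B: F(B→C) = (367.90 + 185.0) − 101.2 = 451.70 Tg/yr.
Box C: F(C→D) = (451.70 + 130.7) − 124.0 = 458.40 Tg/yr.
Box D throughput = its input = 458.40 Tg/yr; τ = 26270 / 458.40 = 57.31 yr.

57.3 yr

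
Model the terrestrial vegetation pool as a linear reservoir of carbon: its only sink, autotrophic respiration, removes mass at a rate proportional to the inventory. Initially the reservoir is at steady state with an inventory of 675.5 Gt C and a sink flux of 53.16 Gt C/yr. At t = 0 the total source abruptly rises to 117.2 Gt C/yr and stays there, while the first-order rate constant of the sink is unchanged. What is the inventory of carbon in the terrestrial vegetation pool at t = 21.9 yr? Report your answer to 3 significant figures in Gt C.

The sink rate constant is k = F₀/M₀ = 53.16/675.5 = 0.07870 yr⁻¹.
Solving dM/dt = F₁ − kM with M(0) = M₀ gives M(t) = F₁/k + (M₀ − F₁/k)·e^(−kt).
F₁/k = 117.2/0.07870 = 1489.3 Gt C; kt = 0.07870 × 21.9 = 1.723, e^(−kt) = 0.1784.
M(21.9) = 1489.3 + (675.5 − 1489.3) × 0.1784 = 1489.3 − 145.2 = 1344.0 Gt C.

1340 Gt C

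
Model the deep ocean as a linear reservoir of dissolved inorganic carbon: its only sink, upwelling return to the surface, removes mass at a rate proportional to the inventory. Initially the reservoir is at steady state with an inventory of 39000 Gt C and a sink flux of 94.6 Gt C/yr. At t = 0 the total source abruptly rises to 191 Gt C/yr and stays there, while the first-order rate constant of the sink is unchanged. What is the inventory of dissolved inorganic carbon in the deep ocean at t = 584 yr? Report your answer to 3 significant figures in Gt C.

Residence time τ = M₀/F₀ = 412.3 yr. The eventual steady state is M_∞ = M₀·(F₁/F₀) = 39000 × 191/94.6 = 78742 Gt C.
The anomaly ΔM(t) = M(t) − M_∞ decays as ΔM₀·e^(−t/τ) with ΔM₀ = 39000 − 78742 = −39740 Gt C.
At t = 584 yr, e^(−t/τ) = e^(−1.417) = 0.2425, so ΔM = −9639 Gt C and M = 78742 − 9639 = 69103 Gt C.

69100 Gt C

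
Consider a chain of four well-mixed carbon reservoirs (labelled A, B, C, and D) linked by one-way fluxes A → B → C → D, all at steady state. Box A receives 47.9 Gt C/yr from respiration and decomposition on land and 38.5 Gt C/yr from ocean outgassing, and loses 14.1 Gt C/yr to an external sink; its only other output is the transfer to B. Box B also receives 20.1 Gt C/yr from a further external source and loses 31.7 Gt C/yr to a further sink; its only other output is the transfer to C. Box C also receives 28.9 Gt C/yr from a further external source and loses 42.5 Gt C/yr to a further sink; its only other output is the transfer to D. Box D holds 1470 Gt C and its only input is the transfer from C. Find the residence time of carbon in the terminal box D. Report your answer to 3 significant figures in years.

Box A: F(A→B) = (47.9 + 38.5) − 14.1 = 72.300 Gt C/yr.
Box B: F(B→C) = (72.300 + 20.1) − 31.7 = 60.700 Gt C/yr.
Box C: F(C→D) = (60.700 + 28.9) − 42.5 = 47.100 Gt C/yr.
Box D throughput = its input = 47.100 Gt C/yr; τ = 1470 / 47.100 = 31.21 yr.

31.2 yr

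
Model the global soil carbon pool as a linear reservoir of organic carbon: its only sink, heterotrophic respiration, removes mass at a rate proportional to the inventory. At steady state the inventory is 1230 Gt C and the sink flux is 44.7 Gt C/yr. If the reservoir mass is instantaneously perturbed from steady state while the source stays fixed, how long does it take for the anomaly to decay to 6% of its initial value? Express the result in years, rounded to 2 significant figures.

77 yr

For a linear reservoir the anomaly decays as exp(−t/τ) with τ = M/F = 1230/44.7 = 27.52 yr.
exp(−t/τ) = 0.06 ⇒ t = −τ ln(0.06) = 27.52 × 2.813 = 77.42 yr.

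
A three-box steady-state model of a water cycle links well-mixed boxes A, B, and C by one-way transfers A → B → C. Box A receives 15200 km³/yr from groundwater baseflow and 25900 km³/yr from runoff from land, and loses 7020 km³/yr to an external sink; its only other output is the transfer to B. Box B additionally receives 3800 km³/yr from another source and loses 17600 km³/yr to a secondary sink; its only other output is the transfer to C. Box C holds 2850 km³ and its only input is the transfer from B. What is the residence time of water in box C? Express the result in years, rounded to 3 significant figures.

Box A: F(A→B) = (15200 + 25900) − 7020 = 34080 km³/yr.
Box B: F(B→C) = (34080 + 3800) − 17600 = 20280 km³/yr.
Box C throughput = its input = 20280 km³/yr; τ = 2850 / 20280 = 0.1405 yr.

0.141 yr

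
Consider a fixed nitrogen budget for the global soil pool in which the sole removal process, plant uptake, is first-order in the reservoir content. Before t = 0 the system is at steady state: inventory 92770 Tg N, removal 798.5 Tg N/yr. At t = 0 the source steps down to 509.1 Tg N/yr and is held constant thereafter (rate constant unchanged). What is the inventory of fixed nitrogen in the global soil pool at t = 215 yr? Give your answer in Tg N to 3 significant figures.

τ = M₀/F₀ = 92770/798.5 = 116.2 yr; rate constant k = 1/τ.
New steady state M_∞ = F₁/k = F₁·τ = 509.1 × 116.2 = 59147 Tg N.
M(t) = M_∞ + (M₀ − M_∞)·e^(−t/τ); t/τ = 215/116.2 = 1.851, so e^(−t/τ) = 0.1571.
M(t) = 59147 + 33620 × 0.1571 = 64431 Tg N.

64400 Tg N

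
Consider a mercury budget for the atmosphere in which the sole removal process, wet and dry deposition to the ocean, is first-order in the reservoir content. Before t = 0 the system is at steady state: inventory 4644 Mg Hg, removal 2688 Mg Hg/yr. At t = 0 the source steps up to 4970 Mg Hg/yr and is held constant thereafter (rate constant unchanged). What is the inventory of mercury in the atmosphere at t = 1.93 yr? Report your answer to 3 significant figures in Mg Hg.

Residence time τ = M₀/F₀ = 1.728 yr. The eventual steady state is M_∞ = M₀·(F₁/F₀) = 4644 × 4970/2688 = 8586.6 Mg Hg.
The anomaly ΔM(t) = M(t) − M_∞ decays as ΔM₀·e^(−t/τ) with ΔM₀ = 4644 − 8586.6 = −3943 Mg Hg.
At t = 1.93 yr, e^(−t/τ) = e^(−1.117) = 0.3272, so ΔM = −1290 Mg Hg and M = 8586.6 − 1290 = 7296.5 Mg Hg.

7300 Mg Hg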